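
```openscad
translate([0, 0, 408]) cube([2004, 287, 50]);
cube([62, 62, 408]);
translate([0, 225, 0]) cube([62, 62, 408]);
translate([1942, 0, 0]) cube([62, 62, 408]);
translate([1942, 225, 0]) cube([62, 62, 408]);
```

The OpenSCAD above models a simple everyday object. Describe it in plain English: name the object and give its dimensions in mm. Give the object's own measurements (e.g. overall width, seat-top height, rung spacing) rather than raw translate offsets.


A long wooden bench with a 2004 mm (x) × 287 mm (y) seat, 50 mm thick, its top surface 458 mm above the floor. Four 62 mm square legs at the seat corners, flush with the edges, run from z = 0 to the seat underside.


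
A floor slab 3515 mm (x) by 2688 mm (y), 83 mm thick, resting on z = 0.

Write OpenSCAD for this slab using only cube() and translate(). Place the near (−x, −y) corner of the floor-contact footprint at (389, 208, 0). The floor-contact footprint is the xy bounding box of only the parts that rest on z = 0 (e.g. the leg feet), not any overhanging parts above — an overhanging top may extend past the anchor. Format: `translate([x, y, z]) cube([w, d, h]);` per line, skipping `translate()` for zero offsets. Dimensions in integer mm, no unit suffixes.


translate([389, 208, 0]) cube([3515, 2688, 83]);


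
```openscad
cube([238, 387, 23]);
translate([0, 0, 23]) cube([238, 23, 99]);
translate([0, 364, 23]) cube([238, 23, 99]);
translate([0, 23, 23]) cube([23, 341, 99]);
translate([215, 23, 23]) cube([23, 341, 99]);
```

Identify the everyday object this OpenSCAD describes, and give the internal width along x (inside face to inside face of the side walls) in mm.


An open box. The internal width is 192 mm.

A 238×387 base slab with four walls standing on it — an open box. The base is 238 mm wide and the walls are 23 mm thick, so the internal width is 238 − 2 × 23 = 192 mm.


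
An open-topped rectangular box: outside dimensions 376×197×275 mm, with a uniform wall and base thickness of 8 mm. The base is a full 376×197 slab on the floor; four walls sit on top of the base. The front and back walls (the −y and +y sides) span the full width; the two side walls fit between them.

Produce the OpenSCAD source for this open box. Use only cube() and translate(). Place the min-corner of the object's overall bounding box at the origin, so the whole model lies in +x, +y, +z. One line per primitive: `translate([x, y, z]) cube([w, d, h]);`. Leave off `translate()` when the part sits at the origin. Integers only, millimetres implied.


cube([376, 197, 8]);
translate([0, 0, 8]) cube([376, 8, 267]);
translate([0, 189, 8]) cube([376, 8, 267]);
translate([0, 8, 8]) cube([8, 181, 267]);
translate([368, 8, 8]) cube([8, 181, 267]);


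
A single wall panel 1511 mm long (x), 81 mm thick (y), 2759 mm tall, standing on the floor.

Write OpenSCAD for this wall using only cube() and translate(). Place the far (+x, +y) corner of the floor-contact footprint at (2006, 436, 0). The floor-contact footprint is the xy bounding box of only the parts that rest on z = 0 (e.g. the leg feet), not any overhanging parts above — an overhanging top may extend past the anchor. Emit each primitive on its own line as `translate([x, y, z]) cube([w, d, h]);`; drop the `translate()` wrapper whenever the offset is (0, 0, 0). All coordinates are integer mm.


translate([495, 355, 0]) cube([1511, 81, 2759]);


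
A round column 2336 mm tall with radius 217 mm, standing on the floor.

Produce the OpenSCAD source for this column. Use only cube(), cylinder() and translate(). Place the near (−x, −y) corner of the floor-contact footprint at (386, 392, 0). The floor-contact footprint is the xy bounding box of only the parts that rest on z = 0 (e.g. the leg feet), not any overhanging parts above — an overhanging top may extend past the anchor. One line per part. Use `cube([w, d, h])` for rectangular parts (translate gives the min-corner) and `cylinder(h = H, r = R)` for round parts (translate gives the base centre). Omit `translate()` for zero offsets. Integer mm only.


translate([603, 609, 0]) cylinder(h = 2336, r = 217);


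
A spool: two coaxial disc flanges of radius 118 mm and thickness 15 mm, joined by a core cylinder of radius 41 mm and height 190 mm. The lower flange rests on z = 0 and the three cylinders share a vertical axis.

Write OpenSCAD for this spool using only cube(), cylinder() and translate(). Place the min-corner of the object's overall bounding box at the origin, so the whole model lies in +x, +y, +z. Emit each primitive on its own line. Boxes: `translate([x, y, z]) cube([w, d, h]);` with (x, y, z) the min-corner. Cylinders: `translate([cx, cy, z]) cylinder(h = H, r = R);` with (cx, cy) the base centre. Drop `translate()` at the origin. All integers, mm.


translate([118, 118, 0]) cylinder(h = 15, r = 118);
translate([118, 118, 15]) cylinder(h = 190, r = 41);
translate([118, 118, 205]) cylinder(h = 15, r = 118);


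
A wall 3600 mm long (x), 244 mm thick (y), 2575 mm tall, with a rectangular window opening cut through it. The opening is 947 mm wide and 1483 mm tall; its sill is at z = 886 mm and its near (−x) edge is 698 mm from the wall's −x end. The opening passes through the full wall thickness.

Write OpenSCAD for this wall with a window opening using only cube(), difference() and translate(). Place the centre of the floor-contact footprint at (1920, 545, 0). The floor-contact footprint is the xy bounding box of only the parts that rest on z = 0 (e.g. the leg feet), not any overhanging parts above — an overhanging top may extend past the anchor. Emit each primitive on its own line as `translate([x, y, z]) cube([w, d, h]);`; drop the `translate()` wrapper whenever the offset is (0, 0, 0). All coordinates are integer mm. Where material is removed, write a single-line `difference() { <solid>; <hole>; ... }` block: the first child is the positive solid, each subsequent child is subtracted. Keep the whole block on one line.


difference() { translate([120, 423, 0]) cube([3600, 244, 2575]); translate([818, 423, 886]) cube([947, 244, 1483]); }


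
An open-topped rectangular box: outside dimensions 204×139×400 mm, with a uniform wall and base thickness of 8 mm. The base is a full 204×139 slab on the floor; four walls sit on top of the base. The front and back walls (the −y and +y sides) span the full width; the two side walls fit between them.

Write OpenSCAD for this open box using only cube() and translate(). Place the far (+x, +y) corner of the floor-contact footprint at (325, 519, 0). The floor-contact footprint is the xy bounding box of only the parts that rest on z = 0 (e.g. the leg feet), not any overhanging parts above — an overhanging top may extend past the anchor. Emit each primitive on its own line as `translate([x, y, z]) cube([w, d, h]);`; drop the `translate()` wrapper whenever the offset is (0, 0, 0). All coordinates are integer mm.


translate([121, 380, 0]) cube([204, 139, 8]);
translate([121, 380, 8]) cube([204, 8, 392]);
translate([121, 511, 8]) cube([204, 8, 392]);
translate([121, 388, 8]) cube([8, 123, 392]);
translate([317, 388, 8]) cube([8, 123, 392]);


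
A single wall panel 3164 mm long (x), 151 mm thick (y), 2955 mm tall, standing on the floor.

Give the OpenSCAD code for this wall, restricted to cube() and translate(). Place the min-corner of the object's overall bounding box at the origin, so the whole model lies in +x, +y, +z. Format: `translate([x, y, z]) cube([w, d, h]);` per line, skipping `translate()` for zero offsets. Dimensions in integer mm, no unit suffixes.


cube([3164, 151, 2955]);


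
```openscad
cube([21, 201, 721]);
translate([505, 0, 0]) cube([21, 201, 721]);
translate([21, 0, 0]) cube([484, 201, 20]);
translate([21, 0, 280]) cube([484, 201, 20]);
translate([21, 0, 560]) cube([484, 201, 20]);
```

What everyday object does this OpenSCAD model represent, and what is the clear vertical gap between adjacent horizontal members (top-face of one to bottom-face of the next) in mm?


A bookshelf. The clear shelf gap is 260 mm.

Two tall side panels with 3 horizontal boards between them — a bookshelf. The first two shelf undersides are at z = 0 and z = 280; with shelf thickness 20, the clear gap is 280 − 0 − 20 = 260 mm.


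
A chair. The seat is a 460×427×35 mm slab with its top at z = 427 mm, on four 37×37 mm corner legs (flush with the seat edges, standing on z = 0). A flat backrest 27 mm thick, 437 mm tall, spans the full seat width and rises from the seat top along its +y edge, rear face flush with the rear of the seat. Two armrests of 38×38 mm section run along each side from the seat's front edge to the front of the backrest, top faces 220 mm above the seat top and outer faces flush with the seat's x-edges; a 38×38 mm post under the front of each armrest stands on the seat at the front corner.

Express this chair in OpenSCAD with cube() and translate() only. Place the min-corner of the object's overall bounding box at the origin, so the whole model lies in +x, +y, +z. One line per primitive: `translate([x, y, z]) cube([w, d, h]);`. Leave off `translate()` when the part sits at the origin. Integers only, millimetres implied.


translate([0, 0, 392]) cube([460, 427, 35]);
cube([37, 37, 392]);
translate([423, 0, 0]) cube([37, 37, 392]);
translate([0, 390, 0]) cube([37, 37, 392]);
translate([423, 390, 0]) cube([37, 37, 392]);
translate([0, 400, 427]) cube([460, 27, 437]);
translate([0, 0, 609]) cube([38, 400, 38]);
translate([422, 0, 609]) cube([38, 400, 38]);
translate([0, 0, 427]) cube([38, 38, 182]);
translate([422, 0, 427]) cube([38, 38, 182]);


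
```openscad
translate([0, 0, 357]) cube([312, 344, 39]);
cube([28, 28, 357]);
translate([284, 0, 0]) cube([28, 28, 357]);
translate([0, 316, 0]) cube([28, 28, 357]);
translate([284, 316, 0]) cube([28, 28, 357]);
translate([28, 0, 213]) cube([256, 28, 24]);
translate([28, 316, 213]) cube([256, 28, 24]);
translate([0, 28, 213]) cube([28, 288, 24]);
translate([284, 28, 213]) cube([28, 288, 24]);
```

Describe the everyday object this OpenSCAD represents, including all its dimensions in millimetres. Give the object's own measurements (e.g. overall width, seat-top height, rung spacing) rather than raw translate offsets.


A four-legged stool. The seat is a 312×344×39 mm slab whose top surface is at z = 396 mm; four square legs, each 28×28 mm in cross-section, run from the floor (z = 0) to the underside of the seat, each flush with a corner of the seat. Four stretchers, 28 mm wide and 24 mm tall, connect adjacent legs with their undersides at z = 213 mm, each running between the inner faces of the legs it joins and aligned with the legs' outer faces on the other axis.


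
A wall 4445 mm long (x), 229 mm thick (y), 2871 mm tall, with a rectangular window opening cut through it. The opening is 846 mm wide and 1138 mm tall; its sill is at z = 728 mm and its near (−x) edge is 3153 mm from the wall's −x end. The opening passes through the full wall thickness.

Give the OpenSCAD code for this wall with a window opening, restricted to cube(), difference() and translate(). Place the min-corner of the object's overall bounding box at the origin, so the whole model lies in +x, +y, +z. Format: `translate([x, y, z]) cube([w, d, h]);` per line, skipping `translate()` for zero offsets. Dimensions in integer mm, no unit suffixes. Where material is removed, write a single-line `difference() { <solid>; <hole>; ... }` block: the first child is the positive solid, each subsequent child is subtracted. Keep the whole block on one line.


difference() { cube([4445, 229, 2871]); translate([3153, 0, 728]) cube([846, 229, 1138]); }


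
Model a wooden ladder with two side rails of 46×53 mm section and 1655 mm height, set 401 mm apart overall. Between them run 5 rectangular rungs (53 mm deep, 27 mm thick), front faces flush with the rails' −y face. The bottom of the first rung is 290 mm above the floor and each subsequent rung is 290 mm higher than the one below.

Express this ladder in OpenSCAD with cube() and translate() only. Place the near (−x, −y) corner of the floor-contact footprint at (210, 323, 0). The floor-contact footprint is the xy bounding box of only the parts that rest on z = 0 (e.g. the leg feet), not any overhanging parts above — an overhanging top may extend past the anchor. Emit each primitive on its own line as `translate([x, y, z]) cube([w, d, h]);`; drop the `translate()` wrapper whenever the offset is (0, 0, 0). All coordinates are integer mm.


translate([210, 323, 0]) cube([46, 53, 1655]);
translate([565, 323, 0]) cube([46, 53, 1655]);
translate([256, 323, 290]) cube([309, 53, 27]);
translate([256, 323, 580]) cube([309, 53, 27]);
translate([256, 323, 870]) cube([309, 53, 27]);
translate([256, 323, 1160]) cube([309, 53, 27]);
translate([256, 323, 1450]) cube([309, 53, 27]);


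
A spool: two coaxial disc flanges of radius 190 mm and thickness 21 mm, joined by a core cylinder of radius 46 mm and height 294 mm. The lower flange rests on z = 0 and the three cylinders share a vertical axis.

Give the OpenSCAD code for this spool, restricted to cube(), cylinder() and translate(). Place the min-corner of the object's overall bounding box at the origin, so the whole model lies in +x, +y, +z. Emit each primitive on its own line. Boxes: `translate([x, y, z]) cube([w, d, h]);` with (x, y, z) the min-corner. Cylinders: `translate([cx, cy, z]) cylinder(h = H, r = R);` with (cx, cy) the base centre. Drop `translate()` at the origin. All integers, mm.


translate([190, 190, 0]) cylinder(h = 21, r = 190);
translate([190, 190, 21]) cylinder(h = 294, r = 46);
translate([190, 190, 315]) cylinder(h = 21, r = 190);


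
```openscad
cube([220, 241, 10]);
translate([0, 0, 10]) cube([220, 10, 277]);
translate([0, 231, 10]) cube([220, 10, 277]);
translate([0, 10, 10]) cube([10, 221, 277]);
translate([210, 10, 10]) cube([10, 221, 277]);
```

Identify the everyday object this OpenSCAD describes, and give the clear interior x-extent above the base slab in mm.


An open box. The internal width is 200 mm.

A 220×241 base slab with four walls standing on it — an open box. The base is 220 mm wide and the walls are 10 mm thick, so the internal width is 220 − 2 × 10 = 200 mm.


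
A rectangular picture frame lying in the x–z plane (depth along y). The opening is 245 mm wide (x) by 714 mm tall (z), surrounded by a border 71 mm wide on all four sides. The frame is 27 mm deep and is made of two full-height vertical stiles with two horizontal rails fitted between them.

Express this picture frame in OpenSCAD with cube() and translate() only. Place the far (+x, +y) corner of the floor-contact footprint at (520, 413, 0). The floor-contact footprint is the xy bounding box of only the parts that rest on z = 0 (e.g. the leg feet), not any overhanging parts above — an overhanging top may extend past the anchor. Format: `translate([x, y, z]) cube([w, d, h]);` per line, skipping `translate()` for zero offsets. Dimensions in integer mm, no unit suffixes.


translate([133, 386, 0]) cube([71, 27, 856]);
translate([449, 386, 0]) cube([71, 27, 856]);
translate([204, 386, 0]) cube([245, 27, 71]);
translate([204, 386, 785]) cube([245, 27, 71]);


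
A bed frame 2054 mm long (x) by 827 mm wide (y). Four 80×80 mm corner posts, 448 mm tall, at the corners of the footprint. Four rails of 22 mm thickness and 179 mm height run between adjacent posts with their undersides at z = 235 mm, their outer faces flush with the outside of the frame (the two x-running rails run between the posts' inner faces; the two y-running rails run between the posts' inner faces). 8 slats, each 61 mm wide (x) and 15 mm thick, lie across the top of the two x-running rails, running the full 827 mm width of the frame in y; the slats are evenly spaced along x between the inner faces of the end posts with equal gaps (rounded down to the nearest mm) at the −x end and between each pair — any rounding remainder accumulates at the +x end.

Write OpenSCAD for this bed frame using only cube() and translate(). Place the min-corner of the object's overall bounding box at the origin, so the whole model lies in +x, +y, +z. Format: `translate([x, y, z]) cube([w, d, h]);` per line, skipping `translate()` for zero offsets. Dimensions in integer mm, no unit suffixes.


cube([80, 80, 448]);
translate([0, 747, 0]) cube([80, 80, 448]);
translate([1974, 0, 0]) cube([80, 80, 448]);
translate([1974, 747, 0]) cube([80, 80, 448]);
translate([80, 0, 235]) cube([1894, 22, 179]);
translate([80, 805, 235]) cube([1894, 22, 179]);
translate([0, 80, 235]) cube([22, 667, 179]);
translate([2032, 80, 235]) cube([22, 667, 179]);
translate([236, 0, 414]) cube([61, 827, 15]);
translate([453, 0, 414]) cube([61, 827, 15]);
translate([670, 0, 414]) cube([61, 827, 15]);
translate([887, 0, 414]) cube([61, 827, 15]);
translate([1104, 0, 414]) cube([61, 827, 15]);
translate([1321, 0, 414]) cube([61, 827, 15]);
translate([1538, 0, 414]) cube([61, 827, 15]);
translate([1755, 0, 414]) cube([61, 827, 15]);


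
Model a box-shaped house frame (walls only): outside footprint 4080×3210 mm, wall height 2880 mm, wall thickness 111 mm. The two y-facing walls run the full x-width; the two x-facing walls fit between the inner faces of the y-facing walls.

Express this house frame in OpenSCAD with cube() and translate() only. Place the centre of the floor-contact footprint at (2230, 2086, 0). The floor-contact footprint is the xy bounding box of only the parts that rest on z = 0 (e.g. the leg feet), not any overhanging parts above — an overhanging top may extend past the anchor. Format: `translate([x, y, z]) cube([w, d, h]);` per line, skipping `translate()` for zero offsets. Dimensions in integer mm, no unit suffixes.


translate([190, 481, 0]) cube([4080, 111, 2880]);
translate([190, 3580, 0]) cube([4080, 111, 2880]);
translate([190, 592, 0]) cube([111, 2988, 2880]);
translate([4159, 592, 0]) cube([111, 2988, 2880]);


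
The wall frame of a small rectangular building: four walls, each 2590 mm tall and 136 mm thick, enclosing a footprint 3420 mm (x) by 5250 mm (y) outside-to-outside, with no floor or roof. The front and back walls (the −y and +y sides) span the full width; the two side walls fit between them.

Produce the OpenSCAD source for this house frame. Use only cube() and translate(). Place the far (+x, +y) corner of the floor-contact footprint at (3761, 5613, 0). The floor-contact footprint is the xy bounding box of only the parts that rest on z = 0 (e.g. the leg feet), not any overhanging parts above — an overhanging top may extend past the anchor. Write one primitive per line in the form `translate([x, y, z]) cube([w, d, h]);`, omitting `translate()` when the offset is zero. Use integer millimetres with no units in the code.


translate([341, 363, 0]) cube([3420, 136, 2590]);
translate([341, 5477, 0]) cube([3420, 136, 2590]);
translate([341, 499, 0]) cube([136, 4978, 2590]);
translate([3625, 499, 0]) cube([136, 4978, 2590]);


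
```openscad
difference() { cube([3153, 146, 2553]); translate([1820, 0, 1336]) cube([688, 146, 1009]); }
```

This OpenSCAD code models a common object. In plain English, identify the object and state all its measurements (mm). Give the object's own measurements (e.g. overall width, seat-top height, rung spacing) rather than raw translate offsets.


A wall 3153 mm long (x), 146 mm thick (y), 2553 mm tall, with a rectangular window opening cut through it. The opening is 688 mm wide and 1009 mm tall; its sill is at z = 1336 mm and its near (−x) edge is 1820 mm from the wall's −x end. The opening passes through the full wall thickness.


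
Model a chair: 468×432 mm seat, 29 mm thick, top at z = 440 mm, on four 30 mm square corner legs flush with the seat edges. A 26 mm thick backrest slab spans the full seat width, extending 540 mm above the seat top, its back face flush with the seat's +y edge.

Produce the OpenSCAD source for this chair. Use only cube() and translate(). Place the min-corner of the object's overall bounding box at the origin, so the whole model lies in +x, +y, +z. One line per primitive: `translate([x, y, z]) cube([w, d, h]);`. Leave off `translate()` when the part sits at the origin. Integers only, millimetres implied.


translate([0, 0, 411]) cube([468, 432, 29]);
cube([30, 30, 411]);
translate([438, 0, 0]) cube([30, 30, 411]);
translate([0, 402, 0]) cube([30, 30, 411]);
translate([438, 402, 0]) cube([30, 30, 411]);
translate([0, 406, 440]) cube([468, 26, 540]);


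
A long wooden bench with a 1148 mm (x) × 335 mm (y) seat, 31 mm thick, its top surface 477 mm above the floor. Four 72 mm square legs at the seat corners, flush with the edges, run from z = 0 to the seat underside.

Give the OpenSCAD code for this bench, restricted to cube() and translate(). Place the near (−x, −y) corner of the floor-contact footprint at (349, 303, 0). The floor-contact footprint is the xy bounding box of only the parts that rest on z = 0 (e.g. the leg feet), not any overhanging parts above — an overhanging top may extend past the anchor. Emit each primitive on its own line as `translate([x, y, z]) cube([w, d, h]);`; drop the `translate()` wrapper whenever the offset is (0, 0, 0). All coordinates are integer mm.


translate([349, 303, 446]) cube([1148, 335, 31]);
translate([349, 303, 0]) cube([72, 72, 446]);
translate([349, 566, 0]) cube([72, 72, 446]);
translate([1425, 303, 0]) cube([72, 72, 446]);
translate([1425, 566, 0]) cube([72, 72, 446]);


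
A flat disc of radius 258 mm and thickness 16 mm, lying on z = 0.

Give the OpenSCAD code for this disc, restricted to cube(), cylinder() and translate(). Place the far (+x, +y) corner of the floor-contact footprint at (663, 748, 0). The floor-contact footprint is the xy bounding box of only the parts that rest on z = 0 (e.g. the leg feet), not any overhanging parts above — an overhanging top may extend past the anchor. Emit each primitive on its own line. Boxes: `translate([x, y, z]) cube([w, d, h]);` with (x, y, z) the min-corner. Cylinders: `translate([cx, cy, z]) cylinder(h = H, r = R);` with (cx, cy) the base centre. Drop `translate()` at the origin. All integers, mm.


translate([405, 490, 0]) cylinder(h = 16, r = 258);


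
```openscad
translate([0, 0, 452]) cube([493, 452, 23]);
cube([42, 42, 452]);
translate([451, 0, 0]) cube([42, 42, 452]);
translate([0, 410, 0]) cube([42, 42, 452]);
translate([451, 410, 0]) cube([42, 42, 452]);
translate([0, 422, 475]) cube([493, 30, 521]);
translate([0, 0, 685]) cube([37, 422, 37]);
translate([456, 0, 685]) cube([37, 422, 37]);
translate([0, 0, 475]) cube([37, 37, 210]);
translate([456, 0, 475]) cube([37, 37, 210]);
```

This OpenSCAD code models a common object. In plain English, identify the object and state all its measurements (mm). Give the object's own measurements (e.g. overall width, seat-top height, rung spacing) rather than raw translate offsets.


A chair. The seat is a 493×452×23 mm slab with its top at z = 475 mm, on four 42×42 mm corner legs (flush with the seat edges, standing on z = 0). A flat backrest 30 mm thick, 521 mm tall, spans the full seat width and rises from the seat top along its +y edge, rear face flush with the rear of the seat. Two armrests of 37×37 mm section run along each side from the seat's front edge to the front of the backrest, top faces 247 mm above the seat top and outer faces flush with the seat's x-edges; a 37×37 mm post under the front of each armrest stands on the seat at the front corner.


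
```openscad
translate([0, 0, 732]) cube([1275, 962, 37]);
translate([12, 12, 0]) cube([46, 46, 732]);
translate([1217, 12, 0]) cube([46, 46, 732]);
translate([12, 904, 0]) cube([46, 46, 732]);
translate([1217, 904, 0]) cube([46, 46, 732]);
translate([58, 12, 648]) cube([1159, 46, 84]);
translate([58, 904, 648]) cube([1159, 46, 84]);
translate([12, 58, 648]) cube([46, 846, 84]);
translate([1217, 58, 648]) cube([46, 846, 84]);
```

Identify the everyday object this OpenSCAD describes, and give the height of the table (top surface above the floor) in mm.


A table. The table height is 769 mm.

A 1275×962×37 slab sits at z = 732 on four 46 mm square posts — a table. The top surface is at 732 + 37 = 769 mm.


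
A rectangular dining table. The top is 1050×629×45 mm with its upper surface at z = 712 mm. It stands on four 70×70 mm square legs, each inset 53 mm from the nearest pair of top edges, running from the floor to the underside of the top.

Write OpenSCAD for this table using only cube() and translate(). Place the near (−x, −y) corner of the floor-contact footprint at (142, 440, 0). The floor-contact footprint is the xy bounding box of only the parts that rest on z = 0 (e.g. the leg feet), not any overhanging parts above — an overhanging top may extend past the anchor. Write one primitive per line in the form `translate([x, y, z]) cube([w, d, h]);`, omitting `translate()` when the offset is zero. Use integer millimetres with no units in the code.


translate([89, 387, 667]) cube([1050, 629, 45]);
translate([142, 440, 0]) cube([70, 70, 667]);
translate([1016, 440, 0]) cube([70, 70, 667]);
translate([142, 893, 0]) cube([70, 70, 667]);
translate([1016, 893, 0]) cube([70, 70, 667]);


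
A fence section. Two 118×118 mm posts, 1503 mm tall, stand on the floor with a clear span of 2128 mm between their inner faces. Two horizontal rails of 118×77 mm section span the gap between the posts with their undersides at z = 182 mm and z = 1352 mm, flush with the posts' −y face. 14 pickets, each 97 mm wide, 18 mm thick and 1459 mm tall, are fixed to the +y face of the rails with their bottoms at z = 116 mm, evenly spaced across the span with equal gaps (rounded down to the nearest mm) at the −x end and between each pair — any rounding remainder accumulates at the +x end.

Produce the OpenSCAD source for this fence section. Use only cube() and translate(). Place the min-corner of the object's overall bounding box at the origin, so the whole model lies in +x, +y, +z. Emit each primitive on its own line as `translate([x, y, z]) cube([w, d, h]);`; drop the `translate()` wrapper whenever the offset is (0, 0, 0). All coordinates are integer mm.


cube([118, 118, 1503]);
translate([2246, 0, 0]) cube([118, 118, 1503]);
translate([118, 0, 182]) cube([2128, 118, 77]);
translate([118, 0, 1352]) cube([2128, 118, 77]);
translate([169, 118, 116]) cube([97, 18, 1459]);
translate([317, 118, 116]) cube([97, 18, 1459]);
translate([465, 118, 116]) cube([97, 18, 1459]);
translate([613, 118, 116]) cube([97, 18, 1459]);
translate([761, 118, 116]) cube([97, 18, 1459]);
translate([909, 118, 116]) cube([97, 18, 1459]);
translate([1057, 118, 116]) cube([97, 18, 1459]);
translate([1205, 118, 116]) cube([97, 18, 1459]);
translate([1353, 118, 116]) cube([97, 18, 1459]);
translate([1501, 118, 116]) cube([97, 18, 1459]);
translate([1649, 118, 116]) cube([97, 18, 1459]);
translate([1797, 118, 116]) cube([97, 18, 1459]);
translate([1945, 118, 116]) cube([97, 18, 1459]);
translate([2093, 118, 116]) cube([97, 18, 1459]);


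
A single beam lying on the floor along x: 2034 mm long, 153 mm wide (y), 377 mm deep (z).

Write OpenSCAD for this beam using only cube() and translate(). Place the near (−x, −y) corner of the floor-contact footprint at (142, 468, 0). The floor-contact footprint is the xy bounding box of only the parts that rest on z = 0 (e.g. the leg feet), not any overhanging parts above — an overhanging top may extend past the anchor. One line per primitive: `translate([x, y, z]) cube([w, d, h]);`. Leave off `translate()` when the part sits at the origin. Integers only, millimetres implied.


translate([142, 468, 0]) cube([2034, 153, 377]);


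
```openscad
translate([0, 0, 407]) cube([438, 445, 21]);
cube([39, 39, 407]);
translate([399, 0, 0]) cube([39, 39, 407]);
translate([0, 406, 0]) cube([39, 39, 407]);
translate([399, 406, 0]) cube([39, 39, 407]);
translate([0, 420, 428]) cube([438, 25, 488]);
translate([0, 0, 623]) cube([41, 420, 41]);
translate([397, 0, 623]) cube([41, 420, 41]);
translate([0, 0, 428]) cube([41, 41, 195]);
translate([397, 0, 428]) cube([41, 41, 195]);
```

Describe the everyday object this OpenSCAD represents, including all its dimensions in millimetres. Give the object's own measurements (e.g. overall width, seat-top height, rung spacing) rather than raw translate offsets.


A chair. The seat is a 438×445×21 mm slab with its top at z = 428 mm, on four 39×39 mm corner legs (flush with the seat edges, standing on z = 0). A flat backrest 25 mm thick, 488 mm tall, spans the full seat width and rises from the seat top along its +y edge, rear face flush with the rear of the seat. Two armrests of 41×41 mm section run along each side from the seat's front edge to the front of the backrest, top faces 236 mm above the seat top and outer faces flush with the seat's x-edges; a 41×41 mm post under the front of each armrest stands on the seat at the front corner.


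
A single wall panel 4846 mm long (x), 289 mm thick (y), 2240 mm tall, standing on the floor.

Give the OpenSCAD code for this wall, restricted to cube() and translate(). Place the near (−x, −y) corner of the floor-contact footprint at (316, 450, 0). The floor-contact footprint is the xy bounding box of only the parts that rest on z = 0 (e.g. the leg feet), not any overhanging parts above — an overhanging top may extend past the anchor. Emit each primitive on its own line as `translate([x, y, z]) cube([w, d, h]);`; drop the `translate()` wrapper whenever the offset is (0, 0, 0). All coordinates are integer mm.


translate([316, 450, 0]) cube([4846, 289, 2240]);


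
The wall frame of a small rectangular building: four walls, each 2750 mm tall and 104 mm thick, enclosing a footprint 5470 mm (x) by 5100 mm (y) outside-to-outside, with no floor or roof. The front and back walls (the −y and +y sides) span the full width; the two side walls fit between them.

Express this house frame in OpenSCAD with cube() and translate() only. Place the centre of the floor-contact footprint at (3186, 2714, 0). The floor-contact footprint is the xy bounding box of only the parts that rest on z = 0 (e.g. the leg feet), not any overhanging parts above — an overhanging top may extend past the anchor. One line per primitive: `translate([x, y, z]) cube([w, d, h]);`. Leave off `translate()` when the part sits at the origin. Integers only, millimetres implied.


translate([451, 164, 0]) cube([5470, 104, 2750]);
translate([451, 5160, 0]) cube([5470, 104, 2750]);
translate([451, 268, 0]) cube([104, 4892, 2750]);
translate([5817, 268, 0]) cube([104, 4892, 2750]);


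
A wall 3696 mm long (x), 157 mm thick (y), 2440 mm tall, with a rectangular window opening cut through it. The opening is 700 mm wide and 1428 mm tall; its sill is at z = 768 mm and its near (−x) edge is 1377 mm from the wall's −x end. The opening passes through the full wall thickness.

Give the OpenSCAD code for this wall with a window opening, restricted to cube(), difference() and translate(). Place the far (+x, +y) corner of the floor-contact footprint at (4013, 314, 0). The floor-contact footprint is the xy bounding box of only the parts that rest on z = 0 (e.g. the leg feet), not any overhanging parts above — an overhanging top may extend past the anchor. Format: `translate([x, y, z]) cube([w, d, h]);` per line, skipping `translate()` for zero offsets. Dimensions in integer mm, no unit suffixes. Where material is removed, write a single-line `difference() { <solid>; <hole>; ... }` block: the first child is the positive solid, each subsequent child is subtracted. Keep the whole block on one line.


difference() { translate([317, 157, 0]) cube([3696, 157, 2440]); translate([1694, 157, 768]) cube([700, 157, 1428]); }


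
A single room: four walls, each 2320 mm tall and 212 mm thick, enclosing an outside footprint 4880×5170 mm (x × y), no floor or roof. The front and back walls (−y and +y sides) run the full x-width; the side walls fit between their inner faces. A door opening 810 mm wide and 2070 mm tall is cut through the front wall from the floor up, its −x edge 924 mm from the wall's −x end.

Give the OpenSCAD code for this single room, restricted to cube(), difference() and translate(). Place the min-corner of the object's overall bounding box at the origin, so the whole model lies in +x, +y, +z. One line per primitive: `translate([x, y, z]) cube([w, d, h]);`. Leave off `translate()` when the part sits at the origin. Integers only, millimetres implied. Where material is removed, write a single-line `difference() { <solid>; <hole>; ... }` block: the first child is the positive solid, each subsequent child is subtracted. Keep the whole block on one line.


difference() { cube([4880, 212, 2320]); translate([924, 0, 0]) cube([810, 212, 2070]); }
translate([0, 4958, 0]) cube([4880, 212, 2320]);
translate([0, 212, 0]) cube([212, 4746, 2320]);
translate([4668, 212, 0]) cube([212, 4746, 2320]);


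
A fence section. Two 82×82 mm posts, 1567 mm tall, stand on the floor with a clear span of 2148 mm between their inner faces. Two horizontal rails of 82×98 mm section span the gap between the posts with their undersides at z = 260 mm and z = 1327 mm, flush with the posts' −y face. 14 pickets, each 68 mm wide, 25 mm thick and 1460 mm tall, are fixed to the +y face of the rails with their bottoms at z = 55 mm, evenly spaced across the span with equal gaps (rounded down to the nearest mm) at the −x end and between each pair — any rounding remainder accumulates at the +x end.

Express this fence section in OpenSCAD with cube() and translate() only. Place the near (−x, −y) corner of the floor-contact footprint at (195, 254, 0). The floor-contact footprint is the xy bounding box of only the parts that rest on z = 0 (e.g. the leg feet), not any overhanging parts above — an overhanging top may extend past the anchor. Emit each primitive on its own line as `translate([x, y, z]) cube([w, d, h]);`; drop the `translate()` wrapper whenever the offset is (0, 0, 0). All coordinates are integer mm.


translate([195, 254, 0]) cube([82, 82, 1567]);
translate([2425, 254, 0]) cube([82, 82, 1567]);
translate([277, 254, 260]) cube([2148, 82, 98]);
translate([277, 254, 1327]) cube([2148, 82, 98]);
translate([356, 336, 55]) cube([68, 25, 1460]);
translate([503, 336, 55]) cube([68, 25, 1460]);
translate([650, 336, 55]) cube([68, 25, 1460]);
translate([797, 336, 55]) cube([68, 25, 1460]);
translate([944, 336, 55]) cube([68, 25, 1460]);
translate([1091, 336, 55]) cube([68, 25, 1460]);
translate([1238, 336, 55]) cube([68, 25, 1460]);
translate([1385, 336, 55]) cube([68, 25, 1460]);
translate([1532, 336, 55]) cube([68, 25, 1460]);
translate([1679, 336, 55]) cube([68, 25, 1460]);
translate([1826, 336, 55]) cube([68, 25, 1460]);
translate([1973, 336, 55]) cube([68, 25, 1460]);
translate([2120, 336, 55]) cube([68, 25, 1460]);
translate([2267, 336, 55]) cube([68, 25, 1460]);


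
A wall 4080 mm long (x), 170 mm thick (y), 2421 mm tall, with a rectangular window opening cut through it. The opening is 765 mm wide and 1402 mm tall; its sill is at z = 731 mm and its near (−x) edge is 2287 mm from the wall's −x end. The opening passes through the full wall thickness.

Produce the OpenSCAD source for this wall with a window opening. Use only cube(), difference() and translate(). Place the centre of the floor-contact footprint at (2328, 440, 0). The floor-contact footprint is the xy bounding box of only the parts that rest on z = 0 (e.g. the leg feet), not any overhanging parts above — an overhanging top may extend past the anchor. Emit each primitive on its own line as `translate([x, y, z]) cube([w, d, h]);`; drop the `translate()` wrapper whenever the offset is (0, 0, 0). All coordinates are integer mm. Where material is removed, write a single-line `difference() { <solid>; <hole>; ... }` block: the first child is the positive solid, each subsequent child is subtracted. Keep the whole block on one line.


difference() { translate([288, 355, 0]) cube([4080, 170, 2421]); translate([2575, 355, 731]) cube([765, 170, 1402]); }


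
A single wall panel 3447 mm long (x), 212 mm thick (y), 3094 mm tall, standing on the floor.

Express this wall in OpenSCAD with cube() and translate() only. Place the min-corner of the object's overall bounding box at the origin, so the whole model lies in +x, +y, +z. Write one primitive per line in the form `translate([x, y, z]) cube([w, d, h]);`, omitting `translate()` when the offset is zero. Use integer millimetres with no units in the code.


cube([3447, 212, 3094]);


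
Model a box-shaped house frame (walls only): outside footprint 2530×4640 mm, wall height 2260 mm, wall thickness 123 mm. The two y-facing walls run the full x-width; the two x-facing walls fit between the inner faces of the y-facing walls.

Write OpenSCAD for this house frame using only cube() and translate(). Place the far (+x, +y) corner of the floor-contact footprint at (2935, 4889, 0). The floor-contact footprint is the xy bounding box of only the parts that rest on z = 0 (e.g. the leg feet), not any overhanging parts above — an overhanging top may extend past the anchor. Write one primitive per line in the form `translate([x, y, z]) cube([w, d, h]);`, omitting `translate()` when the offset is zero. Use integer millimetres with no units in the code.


translate([405, 249, 0]) cube([2530, 123, 2260]);
translate([405, 4766, 0]) cube([2530, 123, 2260]);
translate([405, 372, 0]) cube([123, 4394, 2260]);
translate([2812, 372, 0]) cube([123, 4394, 2260]);


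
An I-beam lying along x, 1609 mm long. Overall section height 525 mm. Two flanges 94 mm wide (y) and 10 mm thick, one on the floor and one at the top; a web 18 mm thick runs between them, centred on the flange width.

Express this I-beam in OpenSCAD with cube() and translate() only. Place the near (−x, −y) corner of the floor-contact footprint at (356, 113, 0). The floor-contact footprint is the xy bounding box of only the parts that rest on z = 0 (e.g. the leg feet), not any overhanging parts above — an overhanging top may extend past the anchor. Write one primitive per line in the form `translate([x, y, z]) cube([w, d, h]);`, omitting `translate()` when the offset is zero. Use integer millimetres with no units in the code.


translate([356, 113, 0]) cube([1609, 94, 10]);
translate([356, 151, 10]) cube([1609, 18, 505]);
translate([356, 113, 515]) cube([1609, 94, 10]);


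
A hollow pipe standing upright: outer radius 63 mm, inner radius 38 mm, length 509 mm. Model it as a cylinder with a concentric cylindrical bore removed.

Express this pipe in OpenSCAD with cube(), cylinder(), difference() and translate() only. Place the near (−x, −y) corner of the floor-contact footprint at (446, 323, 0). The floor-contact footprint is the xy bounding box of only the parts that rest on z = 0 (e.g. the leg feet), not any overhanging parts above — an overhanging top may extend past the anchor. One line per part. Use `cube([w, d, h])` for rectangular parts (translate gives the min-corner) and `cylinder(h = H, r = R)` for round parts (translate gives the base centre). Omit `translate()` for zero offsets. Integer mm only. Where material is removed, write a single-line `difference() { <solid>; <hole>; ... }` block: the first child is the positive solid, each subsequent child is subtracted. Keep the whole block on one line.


difference() { translate([509, 386, 0]) cylinder(h = 509, r = 63); translate([509, 386, 0]) cylinder(h = 509, r = 38); }


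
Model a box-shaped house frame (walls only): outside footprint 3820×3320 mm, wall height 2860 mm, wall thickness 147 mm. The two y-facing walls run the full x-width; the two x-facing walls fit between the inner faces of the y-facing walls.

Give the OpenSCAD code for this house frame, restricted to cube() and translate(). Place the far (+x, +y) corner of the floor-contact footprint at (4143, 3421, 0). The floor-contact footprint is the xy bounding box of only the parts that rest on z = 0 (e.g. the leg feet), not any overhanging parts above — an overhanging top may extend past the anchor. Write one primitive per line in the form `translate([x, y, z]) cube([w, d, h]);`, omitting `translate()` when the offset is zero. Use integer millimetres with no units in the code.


translate([323, 101, 0]) cube([3820, 147, 2860]);
translate([323, 3274, 0]) cube([3820, 147, 2860]);
translate([323, 248, 0]) cube([147, 3026, 2860]);
translate([3996, 248, 0]) cube([147, 3026, 2860]);
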